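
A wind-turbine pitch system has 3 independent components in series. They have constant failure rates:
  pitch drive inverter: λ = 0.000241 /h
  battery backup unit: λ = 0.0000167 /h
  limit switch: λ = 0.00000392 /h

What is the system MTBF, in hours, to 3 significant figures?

3820

Series of exponential components: λ_sys = Σ λ_i
λ_sys = 0.000241 + 0.0000167 + 0.00000392 = 2.6162e-04 /h
MTBF = 1 / λ_sys = 3820 h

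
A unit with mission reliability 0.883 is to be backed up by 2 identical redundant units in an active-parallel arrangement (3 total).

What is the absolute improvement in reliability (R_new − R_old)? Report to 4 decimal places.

0.1154

R_before = 0.883
R_after = 1 − (1 − 0.883)^3 = 0.9984
ΔR = 0.9984 − 0.883 = 0.1154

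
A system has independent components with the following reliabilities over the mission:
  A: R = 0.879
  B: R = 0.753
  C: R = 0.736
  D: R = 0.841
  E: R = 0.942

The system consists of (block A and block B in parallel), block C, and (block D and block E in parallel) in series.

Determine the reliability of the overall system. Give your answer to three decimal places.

Parallel (A and B): 1 − (1 − 0.87900)(1 − 0.75300) = 0.97011
Parallel (D and E): 1 − (1 − 0.84100)(1 − 0.94200) = 0.99078
Series ([0.97011], C, and [0.99078]): 0.97011 × 0.73600 × 0.99078 = 0.707

0.707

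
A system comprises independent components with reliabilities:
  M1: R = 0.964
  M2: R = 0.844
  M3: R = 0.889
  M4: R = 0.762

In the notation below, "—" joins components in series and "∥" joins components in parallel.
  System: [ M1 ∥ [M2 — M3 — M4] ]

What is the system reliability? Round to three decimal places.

0.985

Series (M2, M3, and M4): 0.84400 × 0.88900 × 0.76200 = 0.57174
Parallel (M1 and [0.57174]): 1 − (1 − 0.96400)(1 − 0.57174) = 0.985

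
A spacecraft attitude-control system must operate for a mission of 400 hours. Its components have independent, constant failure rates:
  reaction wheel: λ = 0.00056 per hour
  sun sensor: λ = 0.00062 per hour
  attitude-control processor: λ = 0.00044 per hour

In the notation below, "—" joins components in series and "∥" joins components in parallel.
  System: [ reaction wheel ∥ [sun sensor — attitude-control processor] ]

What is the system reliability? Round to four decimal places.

R(reaction wheel) = exp(−0.00056 × 400) = 0.799315
R(sun sensor) = exp(−0.00062 × 400) = 0.780360
R(attitude-control processor) = exp(−0.00044 × 400) = 0.838618
Series (sun sensor and attitude-control processor): 0.780360 × 0.838618 = 0.654424
Parallel (reaction wheel and [0.654424]): 1 − (1 − 0.799315)(1 − 0.654424) = 0.9306

0.9306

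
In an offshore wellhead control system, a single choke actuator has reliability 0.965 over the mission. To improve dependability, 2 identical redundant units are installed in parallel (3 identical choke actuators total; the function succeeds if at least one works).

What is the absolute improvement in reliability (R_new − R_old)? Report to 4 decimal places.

R_before = 0.965
R_after = 1 − (1 − 0.965)^3 = 1.0000
ΔR = 1.0000 − 0.965 = 0.0350

0.0350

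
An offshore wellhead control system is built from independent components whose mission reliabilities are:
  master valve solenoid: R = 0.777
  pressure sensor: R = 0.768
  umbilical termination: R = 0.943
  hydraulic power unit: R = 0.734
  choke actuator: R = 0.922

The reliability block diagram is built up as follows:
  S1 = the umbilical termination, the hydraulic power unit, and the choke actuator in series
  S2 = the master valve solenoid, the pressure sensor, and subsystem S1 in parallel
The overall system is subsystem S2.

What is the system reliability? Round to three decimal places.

0.981

Series (umbilical termination, hydraulic power unit, and choke actuator): 0.94300 × 0.73400 × 0.92200 = 0.63817
Parallel (master valve solenoid, pressure sensor, and [0.63817]): 1 − (1 − 0.77700)(1 − 0.76800)(1 − 0.63817) = 0.981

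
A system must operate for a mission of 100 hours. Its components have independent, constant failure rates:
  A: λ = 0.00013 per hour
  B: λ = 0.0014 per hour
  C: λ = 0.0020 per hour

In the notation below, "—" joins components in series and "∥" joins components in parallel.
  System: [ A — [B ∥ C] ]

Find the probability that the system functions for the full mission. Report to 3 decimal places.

R(A) = exp(−0.00013 × 100) = 0.98708
R(B) = exp(−0.0014 × 100) = 0.86936
R(C) = exp(−0.0020 × 100) = 0.81873
Parallel (B and C): 1 − (1 − 0.86936)(1 − 0.81873) = 0.97632
Series (A and [0.97632]): 0.98708 × 0.97632 = 0.964

0.964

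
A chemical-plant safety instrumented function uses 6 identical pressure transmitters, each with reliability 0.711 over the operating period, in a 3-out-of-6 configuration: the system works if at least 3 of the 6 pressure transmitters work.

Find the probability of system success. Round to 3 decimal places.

0.938

R = Σ_{i=3}^{6} C(6,i) p^i (1−p)^{6−i} with p = 0.711
C(6,3)·0.711^3·0.289^3 = 0.17351
C(6,4)·0.711^4·0.289^2 = 0.32016
C(6,5)·0.711^5·0.289^1 = 0.31506
C(6,6)·0.711^6·0.289^0 = 0.12919
Sum = 0.938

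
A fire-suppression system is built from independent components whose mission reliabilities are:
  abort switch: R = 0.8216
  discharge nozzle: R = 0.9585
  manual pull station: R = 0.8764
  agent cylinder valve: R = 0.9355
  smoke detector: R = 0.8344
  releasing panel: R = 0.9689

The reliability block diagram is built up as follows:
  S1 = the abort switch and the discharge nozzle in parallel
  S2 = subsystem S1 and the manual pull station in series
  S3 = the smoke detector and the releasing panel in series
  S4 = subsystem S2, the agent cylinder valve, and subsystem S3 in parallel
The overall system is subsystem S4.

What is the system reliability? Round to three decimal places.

0.998

Parallel (abort switch and discharge nozzle): 1 − (1 − 0.82160)(1 − 0.95850) = 0.99260
Series ([0.99260] and manual pull station): 0.99260 × 0.87640 = 0.86991
Series (smoke detector and releasing panel): 0.83440 × 0.96890 = 0.80845
Parallel ([0.86991], agent cylinder valve, and [0.80845]): 1 − (1 − 0.86991)(1 − 0.93550)(1 − 0.80845) = 0.998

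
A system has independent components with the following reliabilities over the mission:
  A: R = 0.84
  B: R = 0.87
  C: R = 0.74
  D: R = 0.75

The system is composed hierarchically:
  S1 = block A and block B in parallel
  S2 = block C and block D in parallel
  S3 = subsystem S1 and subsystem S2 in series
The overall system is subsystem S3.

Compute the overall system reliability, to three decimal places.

Parallel (A and B): 1 − (1 − 0.84000)(1 − 0.87000) = 0.97920
Parallel (C and D): 1 − (1 − 0.74000)(1 − 0.75000) = 0.93500
Series ([0.97920] and [0.93500]): 0.97920 × 0.93500 = 0.916

0.916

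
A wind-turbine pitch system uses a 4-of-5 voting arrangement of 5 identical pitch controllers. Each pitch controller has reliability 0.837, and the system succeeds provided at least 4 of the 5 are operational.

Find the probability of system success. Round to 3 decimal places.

0.811

R = Σ_{i=4}^{5} C(5,i) p^i (1−p)^{5−i} with p = 0.837
C(5,4)·0.837^4·0.163^1 = 0.40000
C(5,5)·0.837^5·0.163^0 = 0.41080
Sum = 0.811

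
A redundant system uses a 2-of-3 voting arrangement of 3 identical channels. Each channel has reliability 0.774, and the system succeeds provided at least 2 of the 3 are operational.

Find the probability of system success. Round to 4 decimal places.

R = Σ_{i=2}^{3} C(3,i) p^i (1−p)^{3−i} with p = 0.774
C(3,2)·0.774^2·0.226^1 = 0.406174
C(3,3)·0.774^3·0.226^0 = 0.463685
Sum = 0.8699

0.8699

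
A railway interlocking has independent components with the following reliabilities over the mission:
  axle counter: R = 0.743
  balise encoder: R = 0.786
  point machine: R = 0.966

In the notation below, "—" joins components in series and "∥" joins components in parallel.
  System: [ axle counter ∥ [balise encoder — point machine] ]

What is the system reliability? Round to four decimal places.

Series (balise encoder and point machine): 0.786000 × 0.966000 = 0.759276
Parallel (axle counter and [0.759276]): 1 − (1 − 0.743000)(1 − 0.759276) = 0.9381

0.9381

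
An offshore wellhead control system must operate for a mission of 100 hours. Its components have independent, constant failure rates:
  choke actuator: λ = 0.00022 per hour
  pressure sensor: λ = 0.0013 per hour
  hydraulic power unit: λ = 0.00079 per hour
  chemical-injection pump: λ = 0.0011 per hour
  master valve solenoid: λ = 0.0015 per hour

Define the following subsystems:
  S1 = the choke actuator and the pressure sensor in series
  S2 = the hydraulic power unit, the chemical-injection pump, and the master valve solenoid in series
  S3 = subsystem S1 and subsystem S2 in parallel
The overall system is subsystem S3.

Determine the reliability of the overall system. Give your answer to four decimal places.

0.9595

R(choke actuator) = exp(−0.00022 × 100) = 0.978240
R(pressure sensor) = exp(−0.0013 × 100) = 0.878095
R(hydraulic power unit) = exp(−0.00079 × 100) = 0.924040
R(chemical-injection pump) = exp(−0.0011 × 100) = 0.895834
R(master valve solenoid) = exp(−0.0015 × 100) = 0.860708
Series (choke actuator and pressure sensor): 0.978240 × 0.878095 = 0.858988
Series (hydraulic power unit, chemical-injection pump, and master valve solenoid): 0.924040 × 0.895834 × 0.860708 = 0.712482
Parallel ([0.858988] and [0.712482]): 1 − (1 − 0.858988)(1 − 0.712482) = 0.9595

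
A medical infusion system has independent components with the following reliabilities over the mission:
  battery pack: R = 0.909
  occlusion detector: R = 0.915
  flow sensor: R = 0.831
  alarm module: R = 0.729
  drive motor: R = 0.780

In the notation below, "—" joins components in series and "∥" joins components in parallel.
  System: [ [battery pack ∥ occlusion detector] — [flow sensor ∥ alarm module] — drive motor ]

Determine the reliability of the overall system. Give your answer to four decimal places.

0.7385

Parallel (battery pack and occlusion detector): 1 − (1 − 0.909000)(1 − 0.915000) = 0.992265
Parallel (flow sensor and alarm module): 1 − (1 − 0.831000)(1 − 0.729000) = 0.954201
Series ([0.992265], [0.954201], and drive motor): 0.992265 × 0.954201 × 0.780000 = 0.7385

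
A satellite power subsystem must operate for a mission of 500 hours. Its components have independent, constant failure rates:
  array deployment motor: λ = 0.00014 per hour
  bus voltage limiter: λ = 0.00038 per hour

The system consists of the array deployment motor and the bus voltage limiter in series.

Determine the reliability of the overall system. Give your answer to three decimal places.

0.771

R(array deployment motor) = exp(−0.00014 × 500) = 0.93239
R(bus voltage limiter) = exp(−0.00038 × 500) = 0.82696
Series (array deployment motor and bus voltage limiter): 0.93239 × 0.82696 = 0.771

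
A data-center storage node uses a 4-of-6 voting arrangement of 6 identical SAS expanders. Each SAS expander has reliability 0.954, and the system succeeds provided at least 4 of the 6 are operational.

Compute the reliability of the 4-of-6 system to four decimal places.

R = Σ_{i=4}^{6} C(6,i) p^i (1−p)^{6−i} with p = 0.954
C(6,4)·0.954^4·0.046^2 = 0.026291
C(6,5)·0.954^5·0.046^1 = 0.218098
C(6,6)·0.954^6·0.046^0 = 0.753859
Sum = 0.9982

0.9982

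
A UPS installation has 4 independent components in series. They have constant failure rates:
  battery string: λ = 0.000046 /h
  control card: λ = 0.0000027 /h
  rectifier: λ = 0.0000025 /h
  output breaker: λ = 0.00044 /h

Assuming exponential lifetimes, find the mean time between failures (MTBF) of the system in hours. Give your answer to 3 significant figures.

2040

Series of exponential components: λ_sys = Σ λ_i
λ_sys = 0.000046 + 0.0000027 + 0.0000025 + 0.00044 = 4.9120e-04 /h
MTBF = 1 / λ_sys = 2040 h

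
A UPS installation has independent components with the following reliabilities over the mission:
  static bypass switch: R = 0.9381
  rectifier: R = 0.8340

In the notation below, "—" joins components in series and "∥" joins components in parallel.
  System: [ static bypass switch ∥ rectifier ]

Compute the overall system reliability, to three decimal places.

0.990

Parallel (static bypass switch and rectifier): 1 − (1 − 0.93810)(1 − 0.83400) = 0.990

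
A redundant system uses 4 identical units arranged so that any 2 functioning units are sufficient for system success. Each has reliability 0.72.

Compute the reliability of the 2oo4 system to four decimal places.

0.9306

R = Σ_{i=2}^{4} C(4,i) p^i (1−p)^{4−i} with p = 0.72
C(4,2)·0.72^2·0.28^2 = 0.243855
C(4,3)·0.72^3·0.28^1 = 0.418038
C(4,4)·0.72^4·0.28^0 = 0.268739
Sum = 0.9306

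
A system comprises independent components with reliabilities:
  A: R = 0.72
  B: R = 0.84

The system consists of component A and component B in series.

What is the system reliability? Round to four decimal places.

Series (A and B): 0.720000 × 0.840000 = 0.6048

0.6048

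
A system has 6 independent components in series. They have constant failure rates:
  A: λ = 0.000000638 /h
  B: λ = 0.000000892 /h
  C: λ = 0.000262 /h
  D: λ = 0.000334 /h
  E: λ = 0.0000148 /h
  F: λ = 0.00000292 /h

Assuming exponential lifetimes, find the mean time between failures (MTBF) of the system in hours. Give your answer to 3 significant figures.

1630

Series of exponential components: λ_sys = Σ λ_i
λ_sys = 0.000000638 + 0.000000892 + 0.000262 + 0.000334 + 0.0000148 + 0.00000292 = 6.1525e-04 /h
MTBF = 1 / λ_sys = 1630 h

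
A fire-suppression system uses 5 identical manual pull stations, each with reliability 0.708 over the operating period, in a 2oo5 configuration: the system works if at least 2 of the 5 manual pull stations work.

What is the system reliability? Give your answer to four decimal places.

R = Σ_{i=2}^{5} C(5,i) p^i (1−p)^{5−i} with p = 0.708
C(5,2)·0.708^2·0.292^3 = 0.124800
C(5,3)·0.708^3·0.292^2 = 0.302598
C(5,4)·0.708^4·0.292^1 = 0.366848
C(5,5)·0.708^5·0.292^0 = 0.177896
Sum = 0.9721

0.9721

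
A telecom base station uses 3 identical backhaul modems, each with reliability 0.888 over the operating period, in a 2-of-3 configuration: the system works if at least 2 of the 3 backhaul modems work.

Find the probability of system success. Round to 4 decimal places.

0.9652

R = Σ_{i=2}^{3} C(3,i) p^i (1−p)^{3−i} with p = 0.888
C(3,2)·0.888^2·0.112^1 = 0.264951
C(3,3)·0.888^3·0.112^0 = 0.700227
Sum = 0.9652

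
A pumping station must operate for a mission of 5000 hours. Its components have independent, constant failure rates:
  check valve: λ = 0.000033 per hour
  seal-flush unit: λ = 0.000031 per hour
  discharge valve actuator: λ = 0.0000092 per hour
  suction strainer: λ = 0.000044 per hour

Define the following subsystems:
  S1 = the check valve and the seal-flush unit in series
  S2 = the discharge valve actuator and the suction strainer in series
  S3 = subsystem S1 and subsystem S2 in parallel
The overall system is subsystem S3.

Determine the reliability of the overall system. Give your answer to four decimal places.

0.9360

R(check valve) = exp(−0.000033 × 5000) = 0.847894
R(seal-flush unit) = exp(−0.000031 × 5000) = 0.856415
R(discharge valve actuator) = exp(−0.0000092 × 5000) = 0.955042
R(suction strainer) = exp(−0.000044 × 5000) = 0.802519
Series (check valve and seal-flush unit): 0.847894 × 0.856415 = 0.726149
Series (discharge valve actuator and suction strainer): 0.955042 × 0.802519 = 0.766439
Parallel ([0.726149] and [0.766439]): 1 − (1 − 0.726149)(1 − 0.766439) = 0.9360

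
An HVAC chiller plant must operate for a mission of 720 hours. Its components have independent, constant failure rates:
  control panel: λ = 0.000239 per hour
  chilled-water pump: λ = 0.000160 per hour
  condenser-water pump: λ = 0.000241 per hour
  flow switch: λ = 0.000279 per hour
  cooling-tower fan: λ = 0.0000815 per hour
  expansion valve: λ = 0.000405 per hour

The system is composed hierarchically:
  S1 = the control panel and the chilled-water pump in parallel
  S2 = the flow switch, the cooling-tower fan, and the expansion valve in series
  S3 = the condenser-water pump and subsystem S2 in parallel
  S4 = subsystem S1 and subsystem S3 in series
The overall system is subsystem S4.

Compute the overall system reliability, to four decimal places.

0.9165

R(control panel) = exp(−0.000239 × 720) = 0.841912
R(chilled-water pump) = exp(−0.000160 × 720) = 0.891188
R(condenser-water pump) = exp(−0.000241 × 720) = 0.840700
R(flow switch) = exp(−0.000279 × 720) = 0.818011
R(cooling-tower fan) = exp(−0.0000815 × 720) = 0.943008
R(expansion valve) = exp(−0.000405 × 720) = 0.747067
Parallel (control panel and chilled-water pump): 1 − (1 − 0.841912)(1 − 0.891188) = 0.982798
Series (flow switch, cooling-tower fan, and expansion valve): 0.818011 × 0.943008 × 0.747067 = 0.576281
Parallel (condenser-water pump and [0.576281]): 1 − (1 − 0.840700)(1 − 0.576281) = 0.932502
Series ([0.982798] and [0.932502]): 0.982798 × 0.932502 = 0.9165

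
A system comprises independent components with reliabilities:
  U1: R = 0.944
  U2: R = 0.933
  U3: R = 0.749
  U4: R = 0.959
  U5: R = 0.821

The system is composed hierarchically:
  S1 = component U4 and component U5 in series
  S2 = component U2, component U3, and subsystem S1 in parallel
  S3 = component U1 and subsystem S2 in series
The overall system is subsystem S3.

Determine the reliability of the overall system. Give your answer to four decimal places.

Series (U4 and U5): 0.959000 × 0.821000 = 0.787339
Parallel (U2, U3, and [0.787339]): 1 − (1 − 0.933000)(1 − 0.749000)(1 − 0.787339) = 0.996424
Series (U1 and [0.996424]): 0.944000 × 0.996424 = 0.9406

0.9406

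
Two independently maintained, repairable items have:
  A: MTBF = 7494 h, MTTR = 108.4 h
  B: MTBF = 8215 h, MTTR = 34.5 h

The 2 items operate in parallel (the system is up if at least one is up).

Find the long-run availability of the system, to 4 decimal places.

0.9999

A(A) = MTBF/(MTBF+MTTR) = 7494/(7494+108.4) = 0.985741
A(B) = MTBF/(MTBF+MTTR) = 8215/(8215+34.5) = 0.995818
Parallel availability: 1 − (1 − 0.985741)(1 − 0.995818) = 0.9999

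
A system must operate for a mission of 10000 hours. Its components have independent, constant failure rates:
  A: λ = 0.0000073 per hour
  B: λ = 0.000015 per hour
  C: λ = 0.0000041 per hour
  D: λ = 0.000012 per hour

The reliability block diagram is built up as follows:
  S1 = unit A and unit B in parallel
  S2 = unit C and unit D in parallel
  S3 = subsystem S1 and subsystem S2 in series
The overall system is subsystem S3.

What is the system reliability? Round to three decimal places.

0.986

R(A) = exp(−0.0000073 × 10000) = 0.92960
R(B) = exp(−0.000015 × 10000) = 0.86071
R(C) = exp(−0.0000041 × 10000) = 0.95983
R(D) = exp(−0.000012 × 10000) = 0.88692
Parallel (A and B): 1 − (1 − 0.92960)(1 − 0.86071) = 0.99019
Parallel (C and D): 1 − (1 − 0.95983)(1 − 0.88692) = 0.99546
Series ([0.99019] and [0.99546]): 0.99019 × 0.99546 = 0.986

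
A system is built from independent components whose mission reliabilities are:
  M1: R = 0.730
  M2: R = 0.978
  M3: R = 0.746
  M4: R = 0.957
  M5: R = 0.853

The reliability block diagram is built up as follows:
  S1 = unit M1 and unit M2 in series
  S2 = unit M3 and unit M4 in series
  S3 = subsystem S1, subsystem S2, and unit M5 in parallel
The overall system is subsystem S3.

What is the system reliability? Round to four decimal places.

0.9880

Series (M1 and M2): 0.730000 × 0.978000 = 0.713940
Series (M3 and M4): 0.746000 × 0.957000 = 0.713922
Parallel ([0.713940], [0.713922], and M5): 1 − (1 − 0.713940)(1 − 0.713922)(1 − 0.853000) = 0.9880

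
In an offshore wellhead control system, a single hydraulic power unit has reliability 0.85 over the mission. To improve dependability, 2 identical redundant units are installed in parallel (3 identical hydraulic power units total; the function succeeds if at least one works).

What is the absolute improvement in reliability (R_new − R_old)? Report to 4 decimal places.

R_before = 0.85
R_after = 1 − (1 − 0.85)^3 = 0.9966
ΔR = 0.9966 − 0.85 = 0.1466

0.1466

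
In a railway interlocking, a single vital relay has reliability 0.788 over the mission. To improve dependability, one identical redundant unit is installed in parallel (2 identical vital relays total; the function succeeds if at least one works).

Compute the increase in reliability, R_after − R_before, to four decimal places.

0.1671

R_before = 0.788
R_after = 1 − (1 − 0.788)^2 = 0.9551
ΔR = 0.9551 − 0.788 = 0.1671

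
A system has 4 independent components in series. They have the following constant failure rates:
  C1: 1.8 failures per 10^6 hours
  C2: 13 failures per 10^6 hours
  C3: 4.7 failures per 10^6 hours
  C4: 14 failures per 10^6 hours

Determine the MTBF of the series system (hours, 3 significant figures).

29900

Series of exponential components: λ_sys = Σ λ_i
λ_sys = 0.0000018 + 0.000013 + 0.0000047 + 0.000014 = 3.3500e-05 /h
MTBF = 1 / λ_sys = 29900 h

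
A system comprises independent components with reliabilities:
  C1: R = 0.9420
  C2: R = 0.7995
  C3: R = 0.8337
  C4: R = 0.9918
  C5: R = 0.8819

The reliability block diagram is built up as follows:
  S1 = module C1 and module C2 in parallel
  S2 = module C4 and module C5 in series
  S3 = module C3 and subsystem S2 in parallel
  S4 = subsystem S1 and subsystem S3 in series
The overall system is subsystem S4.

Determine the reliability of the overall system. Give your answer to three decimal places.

0.968

Parallel (C1 and C2): 1 − (1 − 0.94200)(1 − 0.79950) = 0.98837
Series (C4 and C5): 0.99180 × 0.88190 = 0.87467
Parallel (C3 and [0.87467]): 1 − (1 − 0.83370)(1 − 0.87467) = 0.97916
Series ([0.98837] and [0.97916]): 0.98837 × 0.97916 = 0.968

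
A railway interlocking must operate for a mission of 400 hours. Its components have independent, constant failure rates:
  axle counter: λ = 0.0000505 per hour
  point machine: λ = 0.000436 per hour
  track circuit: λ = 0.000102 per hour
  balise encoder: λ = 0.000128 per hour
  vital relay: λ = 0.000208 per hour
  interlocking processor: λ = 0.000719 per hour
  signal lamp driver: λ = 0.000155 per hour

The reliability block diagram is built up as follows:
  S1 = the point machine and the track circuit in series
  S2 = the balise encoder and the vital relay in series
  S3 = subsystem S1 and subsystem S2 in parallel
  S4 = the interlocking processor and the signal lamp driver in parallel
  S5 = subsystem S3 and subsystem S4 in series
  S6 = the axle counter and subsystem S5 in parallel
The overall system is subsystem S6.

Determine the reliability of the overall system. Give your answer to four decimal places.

R(axle counter) = exp(−0.0000505 × 400) = 0.980003
R(point machine) = exp(−0.000436 × 400) = 0.839961
R(track circuit) = exp(−0.000102 × 400) = 0.960021
R(balise encoder) = exp(−0.000128 × 400) = 0.950089
R(vital relay) = exp(−0.000208 × 400) = 0.920167
R(interlocking processor) = exp(−0.000719 × 400) = 0.750062
R(signal lamp driver) = exp(−0.000155 × 400) = 0.939883
Series (point machine and track circuit): 0.839961 × 0.960021 = 0.806380
Series (balise encoder and vital relay): 0.950089 × 0.920167 = 0.874241
Parallel ([0.806380] and [0.874241]): 1 − (1 − 0.806380)(1 − 0.874241) = 0.975651
Parallel (interlocking processor and signal lamp driver): 1 − (1 − 0.750062)(1 − 0.939883) = 0.984974
Series ([0.975651] and [0.984974]): 0.975651 × 0.984974 = 0.960991
Parallel (axle counter and [0.960991]): 1 − (1 − 0.980003)(1 − 0.960991) = 0.9992

0.9992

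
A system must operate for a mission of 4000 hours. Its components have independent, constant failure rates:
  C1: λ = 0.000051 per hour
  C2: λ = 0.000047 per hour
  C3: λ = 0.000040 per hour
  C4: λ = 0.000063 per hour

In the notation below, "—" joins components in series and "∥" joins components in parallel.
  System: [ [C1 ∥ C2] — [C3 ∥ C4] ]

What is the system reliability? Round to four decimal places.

0.9365

R(C1) = exp(−0.000051 × 4000) = 0.815462
R(C2) = exp(−0.000047 × 4000) = 0.828615
R(C3) = exp(−0.000040 × 4000) = 0.852144
R(C4) = exp(−0.000063 × 4000) = 0.777245
Parallel (C1 and C2): 1 − (1 − 0.815462)(1 − 0.828615) = 0.968373
Parallel (C3 and C4): 1 − (1 − 0.852144)(1 − 0.777245) = 0.967064
Series ([0.968373] and [0.967064]): 0.968373 × 0.967064 = 0.9365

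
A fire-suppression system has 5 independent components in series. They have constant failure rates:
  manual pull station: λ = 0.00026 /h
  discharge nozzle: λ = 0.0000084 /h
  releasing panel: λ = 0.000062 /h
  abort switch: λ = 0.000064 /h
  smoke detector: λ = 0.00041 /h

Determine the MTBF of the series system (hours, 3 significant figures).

Series of exponential components: λ_sys = Σ λ_i
λ_sys = 0.00026 + 0.0000084 + 0.000062 + 0.000064 + 0.00041 = 8.0440e-04 /h
MTBF = 1 / λ_sys = 1240 h

1240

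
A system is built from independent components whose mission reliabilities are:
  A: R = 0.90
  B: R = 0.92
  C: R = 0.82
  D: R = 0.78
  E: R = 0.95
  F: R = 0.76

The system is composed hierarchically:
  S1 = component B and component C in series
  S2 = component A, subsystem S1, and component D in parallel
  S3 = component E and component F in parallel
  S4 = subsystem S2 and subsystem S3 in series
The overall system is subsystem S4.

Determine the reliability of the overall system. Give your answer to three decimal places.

0.983

Series (B and C): 0.92000 × 0.82000 = 0.75440
Parallel (A, [0.75440], and D): 1 − (1 − 0.90000)(1 − 0.75440)(1 − 0.78000) = 0.99460
Parallel (E and F): 1 − (1 − 0.95000)(1 − 0.76000) = 0.98800
Series ([0.99460] and [0.98800]): 0.99460 × 0.98800 = 0.983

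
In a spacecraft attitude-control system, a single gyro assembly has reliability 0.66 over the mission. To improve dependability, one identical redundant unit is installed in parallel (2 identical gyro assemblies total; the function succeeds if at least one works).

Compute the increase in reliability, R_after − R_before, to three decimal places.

R_before = 0.66
R_after = 1 − (1 − 0.66)^2 = 0.884
ΔR = 0.884 − 0.66 = 0.224

0.224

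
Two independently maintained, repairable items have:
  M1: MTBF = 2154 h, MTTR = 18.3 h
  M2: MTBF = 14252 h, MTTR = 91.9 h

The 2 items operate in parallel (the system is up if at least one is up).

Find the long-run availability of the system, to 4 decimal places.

0.9999

A(M1) = MTBF/(MTBF+MTTR) = 2154/(2154+18.3) = 0.991576
A(M2) = MTBF/(MTBF+MTTR) = 14252/(14252+91.9) = 0.993593
Parallel availability: 1 − (1 − 0.991576)(1 − 0.993593) = 0.9999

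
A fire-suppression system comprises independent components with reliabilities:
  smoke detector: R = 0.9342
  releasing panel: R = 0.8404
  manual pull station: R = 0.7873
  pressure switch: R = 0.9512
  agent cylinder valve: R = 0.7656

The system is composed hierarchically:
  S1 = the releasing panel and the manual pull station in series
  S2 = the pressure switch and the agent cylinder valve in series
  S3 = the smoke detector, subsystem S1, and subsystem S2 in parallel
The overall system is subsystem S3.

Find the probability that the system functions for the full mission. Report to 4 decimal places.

Series (releasing panel and manual pull station): 0.840400 × 0.787300 = 0.661647
Series (pressure switch and agent cylinder valve): 0.951200 × 0.765600 = 0.728239
Parallel (smoke detector, [0.661647], and [0.728239]): 1 − (1 − 0.934200)(1 − 0.661647)(1 − 0.728239) = 0.9939

0.9939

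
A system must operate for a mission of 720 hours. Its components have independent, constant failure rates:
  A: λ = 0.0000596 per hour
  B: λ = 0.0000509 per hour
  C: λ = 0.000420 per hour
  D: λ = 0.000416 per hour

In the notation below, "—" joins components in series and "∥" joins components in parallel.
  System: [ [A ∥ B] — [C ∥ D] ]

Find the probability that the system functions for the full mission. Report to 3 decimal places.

R(A) = exp(−0.0000596 × 720) = 0.95800
R(B) = exp(−0.0000509 × 720) = 0.96402
R(C) = exp(−0.000420 × 720) = 0.73904
R(D) = exp(−0.000416 × 720) = 0.74117
Parallel (A and B): 1 − (1 − 0.95800)(1 − 0.96402) = 0.99849
Parallel (C and D): 1 − (1 − 0.73904)(1 − 0.74117) = 0.93246
Series ([0.99849] and [0.93246]): 0.99849 × 0.93246 = 0.931

0.931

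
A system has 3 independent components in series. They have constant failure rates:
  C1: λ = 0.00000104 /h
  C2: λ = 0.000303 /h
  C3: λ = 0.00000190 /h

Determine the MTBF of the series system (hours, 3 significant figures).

3270

Series of exponential components: λ_sys = Σ λ_i
λ_sys = 0.00000104 + 0.000303 + 0.00000190 = 3.0594e-04 /h
MTBF = 1 / λ_sys = 3270 h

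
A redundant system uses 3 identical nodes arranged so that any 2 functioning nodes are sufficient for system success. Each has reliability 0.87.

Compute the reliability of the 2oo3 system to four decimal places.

R = Σ_{i=2}^{3} C(3,i) p^i (1−p)^{3−i} with p = 0.87
C(3,2)·0.87^2·0.13^1 = 0.295191
C(3,3)·0.87^3·0.13^0 = 0.658503
Sum = 0.9537

0.9537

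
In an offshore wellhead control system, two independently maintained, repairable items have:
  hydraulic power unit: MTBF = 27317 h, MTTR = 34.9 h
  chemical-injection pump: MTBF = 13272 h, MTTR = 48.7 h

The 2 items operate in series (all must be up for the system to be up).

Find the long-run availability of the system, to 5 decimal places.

A(hydraulic power unit) = MTBF/(MTBF+MTTR) = 27317/(27317+34.9) = 0.998724
A(chemical-injection pump) = MTBF/(MTBF+MTTR) = 13272/(13272+48.7) = 0.996344
Series availability: 0.998724 × 0.996344 = 0.99507

0.99507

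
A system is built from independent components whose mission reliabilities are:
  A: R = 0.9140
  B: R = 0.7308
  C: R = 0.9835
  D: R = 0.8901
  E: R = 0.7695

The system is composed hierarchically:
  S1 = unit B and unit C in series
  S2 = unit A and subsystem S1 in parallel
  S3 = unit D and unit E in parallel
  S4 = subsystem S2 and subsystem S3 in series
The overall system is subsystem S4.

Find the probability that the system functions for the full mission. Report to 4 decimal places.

Series (B and C): 0.730800 × 0.983500 = 0.718742
Parallel (A and [0.718742]): 1 − (1 − 0.914000)(1 − 0.718742) = 0.975812
Parallel (D and E): 1 − (1 − 0.890100)(1 − 0.769500) = 0.974668
Series ([0.975812] and [0.974668]): 0.975812 × 0.974668 = 0.9511

0.9511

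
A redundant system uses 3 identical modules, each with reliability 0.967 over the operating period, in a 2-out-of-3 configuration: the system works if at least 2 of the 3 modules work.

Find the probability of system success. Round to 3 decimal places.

0.997

R = Σ_{i=2}^{3} C(3,i) p^i (1−p)^{3−i} with p = 0.967
C(3,2)·0.967^2·0.033^1 = 0.09257
C(3,3)·0.967^3·0.033^0 = 0.90423
Sum = 0.997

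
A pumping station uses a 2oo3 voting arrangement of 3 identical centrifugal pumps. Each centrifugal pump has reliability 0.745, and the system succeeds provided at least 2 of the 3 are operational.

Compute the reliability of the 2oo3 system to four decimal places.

0.8381

R = Σ_{i=2}^{3} C(3,i) p^i (1−p)^{3−i} with p = 0.745
C(3,2)·0.745^2·0.255^1 = 0.424594
C(3,3)·0.745^3·0.255^0 = 0.413494
Sum = 0.8381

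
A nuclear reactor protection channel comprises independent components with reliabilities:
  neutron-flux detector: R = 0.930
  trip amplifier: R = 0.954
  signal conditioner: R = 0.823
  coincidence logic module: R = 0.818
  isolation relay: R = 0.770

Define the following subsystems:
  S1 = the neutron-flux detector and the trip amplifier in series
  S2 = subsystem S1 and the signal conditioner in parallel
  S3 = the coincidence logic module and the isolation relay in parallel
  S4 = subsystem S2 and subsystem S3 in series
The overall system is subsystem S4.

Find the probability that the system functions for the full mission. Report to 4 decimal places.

Series (neutron-flux detector and trip amplifier): 0.930000 × 0.954000 = 0.887220
Parallel ([0.887220] and signal conditioner): 1 − (1 − 0.887220)(1 − 0.823000) = 0.980038
Parallel (coincidence logic module and isolation relay): 1 − (1 − 0.818000)(1 − 0.770000) = 0.958140
Series ([0.980038] and [0.958140]): 0.980038 × 0.958140 = 0.9390

0.9390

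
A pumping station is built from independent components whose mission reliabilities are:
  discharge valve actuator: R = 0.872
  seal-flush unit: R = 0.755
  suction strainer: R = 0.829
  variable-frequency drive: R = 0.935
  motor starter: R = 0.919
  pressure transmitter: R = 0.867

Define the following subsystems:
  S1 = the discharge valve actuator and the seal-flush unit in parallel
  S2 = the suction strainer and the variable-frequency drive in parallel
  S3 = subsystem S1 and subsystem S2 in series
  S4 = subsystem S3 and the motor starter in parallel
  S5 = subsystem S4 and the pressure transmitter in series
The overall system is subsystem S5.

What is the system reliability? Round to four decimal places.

Parallel (discharge valve actuator and seal-flush unit): 1 − (1 − 0.872000)(1 − 0.755000) = 0.968640
Parallel (suction strainer and variable-frequency drive): 1 − (1 − 0.829000)(1 − 0.935000) = 0.988885
Series ([0.968640] and [0.988885]): 0.968640 × 0.988885 = 0.957874
Parallel ([0.957874] and motor starter): 1 − (1 − 0.957874)(1 − 0.919000) = 0.996588
Series ([0.996588] and pressure transmitter): 0.996588 × 0.867000 = 0.8640

0.8640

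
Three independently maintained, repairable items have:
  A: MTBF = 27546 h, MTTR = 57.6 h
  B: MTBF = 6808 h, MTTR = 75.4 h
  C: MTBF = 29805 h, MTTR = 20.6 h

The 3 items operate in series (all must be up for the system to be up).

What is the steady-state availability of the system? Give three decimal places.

A(A) = MTBF/(MTBF+MTTR) = 27546/(27546+57.6) = 0.997913
A(B) = MTBF/(MTBF+MTTR) = 6808/(6808+75.4) = 0.989046
A(C) = MTBF/(MTBF+MTTR) = 29805/(29805+20.6) = 0.999309
Series availability: 0.997913 × 0.989046 × 0.999309 = 0.986

0.986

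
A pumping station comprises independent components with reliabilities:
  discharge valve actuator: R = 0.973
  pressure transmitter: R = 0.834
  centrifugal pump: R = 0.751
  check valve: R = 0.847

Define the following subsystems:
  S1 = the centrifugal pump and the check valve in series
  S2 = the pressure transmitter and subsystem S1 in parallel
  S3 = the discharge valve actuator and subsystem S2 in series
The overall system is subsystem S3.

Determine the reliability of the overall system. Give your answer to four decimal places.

0.9142

Series (centrifugal pump and check valve): 0.751000 × 0.847000 = 0.636097
Parallel (pressure transmitter and [0.636097]): 1 − (1 − 0.834000)(1 − 0.636097) = 0.939592
Series (discharge valve actuator and [0.939592]): 0.973000 × 0.939592 = 0.9142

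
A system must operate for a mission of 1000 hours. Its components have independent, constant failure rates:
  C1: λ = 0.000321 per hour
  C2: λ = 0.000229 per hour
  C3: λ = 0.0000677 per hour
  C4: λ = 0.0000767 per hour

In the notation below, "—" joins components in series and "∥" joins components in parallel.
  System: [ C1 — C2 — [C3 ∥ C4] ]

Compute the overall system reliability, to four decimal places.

R(C1) = exp(−0.000321 × 1000) = 0.725423
R(C2) = exp(−0.000229 × 1000) = 0.795329
R(C3) = exp(−0.0000677 × 1000) = 0.934541
R(C4) = exp(−0.0000767 × 1000) = 0.926168
Parallel (C3 and C4): 1 − (1 − 0.934541)(1 − 0.926168) = 0.995167
Series (C1, C2, and [0.995167]): 0.725423 × 0.795329 × 0.995167 = 0.5742

0.5742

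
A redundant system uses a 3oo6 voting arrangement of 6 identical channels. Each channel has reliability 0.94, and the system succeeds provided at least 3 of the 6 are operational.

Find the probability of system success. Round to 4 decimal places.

0.9998

R = Σ_{i=3}^{6} C(6,i) p^i (1−p)^{6−i} with p = 0.94
C(6,3)·0.94^3·0.06^3 = 0.003588
C(6,4)·0.94^4·0.06^2 = 0.042160
C(6,5)·0.94^5·0.06^1 = 0.264205
C(6,6)·0.94^6·0.06^0 = 0.689870
Sum = 0.9998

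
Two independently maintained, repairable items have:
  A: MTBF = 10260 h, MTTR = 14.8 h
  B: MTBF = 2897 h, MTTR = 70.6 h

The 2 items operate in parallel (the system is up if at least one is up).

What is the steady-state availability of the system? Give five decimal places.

A(A) = MTBF/(MTBF+MTTR) = 10260/(10260+14.8) = 0.998560
A(B) = MTBF/(MTBF+MTTR) = 2897/(2897+70.6) = 0.976210
Parallel availability: 1 − (1 − 0.998560)(1 − 0.976210) = 0.99997

0.99997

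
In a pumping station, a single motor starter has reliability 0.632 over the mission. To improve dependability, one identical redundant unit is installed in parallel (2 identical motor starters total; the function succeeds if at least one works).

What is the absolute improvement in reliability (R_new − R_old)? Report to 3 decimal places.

R_before = 0.632
R_after = 1 − (1 − 0.632)^2 = 0.865
ΔR = 0.865 − 0.632 = 0.233

0.233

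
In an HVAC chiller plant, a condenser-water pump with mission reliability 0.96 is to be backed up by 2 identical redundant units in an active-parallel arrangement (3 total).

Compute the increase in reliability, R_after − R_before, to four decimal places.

R_before = 0.96
R_after = 1 − (1 − 0.96)^3 = 0.9999
ΔR = 0.9999 − 0.96 = 0.0399

0.0399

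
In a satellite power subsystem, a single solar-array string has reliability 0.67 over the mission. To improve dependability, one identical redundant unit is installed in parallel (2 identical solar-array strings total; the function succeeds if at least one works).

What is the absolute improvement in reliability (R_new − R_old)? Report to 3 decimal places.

0.221

R_before = 0.67
R_after = 1 − (1 − 0.67)^2 = 0.891
ΔR = 0.891 − 0.67 = 0.221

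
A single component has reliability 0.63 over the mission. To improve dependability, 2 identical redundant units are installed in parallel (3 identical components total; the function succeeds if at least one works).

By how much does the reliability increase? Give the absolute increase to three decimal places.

0.319

R_before = 0.63
R_after = 1 − (1 − 0.63)^3 = 0.949
ΔR = 0.949 − 0.63 = 0.319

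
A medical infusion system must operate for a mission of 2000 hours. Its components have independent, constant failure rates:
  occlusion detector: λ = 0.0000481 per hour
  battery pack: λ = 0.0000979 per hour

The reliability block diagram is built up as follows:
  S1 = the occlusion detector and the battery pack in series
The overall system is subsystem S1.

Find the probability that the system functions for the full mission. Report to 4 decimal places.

0.7468

R(occlusion detector) = exp(−0.0000481 × 2000) = 0.908282
R(battery pack) = exp(−0.0000979 × 2000) = 0.822177
Series (occlusion detector and battery pack): 0.908282 × 0.822177 = 0.7468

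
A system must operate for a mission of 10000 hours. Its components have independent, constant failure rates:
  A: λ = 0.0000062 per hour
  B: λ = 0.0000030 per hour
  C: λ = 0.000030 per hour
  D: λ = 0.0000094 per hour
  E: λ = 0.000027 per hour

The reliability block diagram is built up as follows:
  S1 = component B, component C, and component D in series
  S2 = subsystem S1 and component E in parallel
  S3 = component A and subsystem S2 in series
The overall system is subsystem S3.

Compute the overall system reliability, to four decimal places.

0.8630

R(A) = exp(−0.0000062 × 10000) = 0.939883
R(B) = exp(−0.0000030 × 10000) = 0.970446
R(C) = exp(−0.000030 × 10000) = 0.740818
R(D) = exp(−0.0000094 × 10000) = 0.910283
R(E) = exp(−0.000027 × 10000) = 0.763379
Series (B, C, and D): 0.970446 × 0.740818 × 0.910283 = 0.654424
Parallel ([0.654424] and E): 1 − (1 − 0.654424)(1 − 0.763379) = 0.918229
Series (A and [0.918229]): 0.939883 × 0.918229 = 0.8630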